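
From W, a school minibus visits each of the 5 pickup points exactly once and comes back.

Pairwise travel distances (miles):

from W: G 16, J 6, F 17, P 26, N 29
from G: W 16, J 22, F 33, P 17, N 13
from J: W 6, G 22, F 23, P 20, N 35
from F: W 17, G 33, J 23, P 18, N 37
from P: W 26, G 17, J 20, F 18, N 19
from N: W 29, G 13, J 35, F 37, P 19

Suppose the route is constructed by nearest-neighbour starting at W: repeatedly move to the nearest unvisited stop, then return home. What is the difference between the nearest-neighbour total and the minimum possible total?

Excess over optimum: 15 miles.

W: J=6, G=16, F=17, P=26, N=29 ⇒ J
J: P=20, G=22, F=23, N=35 ⇒ P
P: G=17, F=18, N=19 ⇒ G
G: N=13, F=33 ⇒ N
N: F=37 ⇒ F
NN route W → J → P → G → N → F → W costs 110.
Optimal: W → G → N → P → F → J → W costs 95 (by enumerating all 60 distinct tours).
Excess = 110 − 95 = 15.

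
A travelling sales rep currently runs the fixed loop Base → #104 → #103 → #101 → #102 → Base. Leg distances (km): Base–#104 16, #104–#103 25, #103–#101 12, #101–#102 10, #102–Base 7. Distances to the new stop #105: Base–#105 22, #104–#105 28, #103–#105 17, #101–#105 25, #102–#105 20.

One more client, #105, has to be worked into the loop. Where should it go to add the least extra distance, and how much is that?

Insertion cost between consecutive stops i–j is d(i,#105) + d(#105,j) − d(i,j):
  between Base and #104: 22 + 28 − 16 = 34
  between #104 and #103: 28 + 17 − 25 = 20
  between #103 and #101: 17 + 25 − 12 = 30
  between #101 and #102: 25 + 20 − 10 = 35
  between #102 and Base: 20 + 22 − 7 = 35
Cheapest insertion is between #104 and #103, adding 20.
New total = 70 + 20 = 90.

Minimum extra distance: 20 km, inserting #105 between #104 and #103.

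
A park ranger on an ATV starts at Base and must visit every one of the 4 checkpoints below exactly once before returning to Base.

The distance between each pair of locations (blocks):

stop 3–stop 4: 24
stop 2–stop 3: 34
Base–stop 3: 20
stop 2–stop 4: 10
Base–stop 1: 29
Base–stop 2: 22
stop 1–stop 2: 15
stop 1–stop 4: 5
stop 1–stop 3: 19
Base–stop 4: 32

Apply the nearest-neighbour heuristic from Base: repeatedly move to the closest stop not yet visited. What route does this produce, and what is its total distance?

At Base the remaining stops are stop 3 20, stop 2 22, stop 1 29, stop 4 32; go to stop 3.
At stop 3 the remaining stops are stop 1 19, stop 4 24, stop 2 34; go to stop 1.
At stop 1 the remaining stops are stop 4 5, stop 2 15; go to stop 4.
At stop 4 the remaining stops are stop 2 10; go to stop 2.
Return stop 2→Base: 22.
Total = 20 + 19 + 5 + 10 + 22 = 76.

Nearest-neighbour total = 76 blocks; route Base → stop 3 → stop 1 → stop 4 → stop 2 → Base.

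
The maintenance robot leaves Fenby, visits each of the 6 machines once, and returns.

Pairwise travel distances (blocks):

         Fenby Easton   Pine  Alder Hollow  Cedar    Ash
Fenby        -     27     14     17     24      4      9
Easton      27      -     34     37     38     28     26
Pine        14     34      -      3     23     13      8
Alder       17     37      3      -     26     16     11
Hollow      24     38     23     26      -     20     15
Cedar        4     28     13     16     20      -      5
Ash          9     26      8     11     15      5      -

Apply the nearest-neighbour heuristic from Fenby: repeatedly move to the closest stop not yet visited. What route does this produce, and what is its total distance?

From Fenby: distances to unvisited — Cedar=4, Ash=9, Pine=14, Alder=17, Hollow=24, Easton=27. Nearest is Cedar (4).
From Cedar: distances to unvisited — Ash=5, Pine=13, Alder=16, Hollow=20, Easton=28. Nearest is Ash (5).
From Ash: distances to unvisited — Pine=8, Alder=11, Hollow=15, Easton=26. Nearest is Pine (8).
From Pine: distances to unvisited — Alder=3, Hollow=23, Easton=34. Nearest is Alder (3).
From Alder: distances to unvisited — Hollow=26, Easton=37. Nearest is Hollow (26).
From Hollow: distances to unvisited — Easton=38. Nearest is Easton (38).
Return Easton→Fenby: 27.
Total = 4 + 5 + 8 + 3 + 26 + 38 + 27 = 111.

Nearest-neighbour total = 111 blocks; route Fenby → Cedar → Ash → Pine → Alder → Hollow → Easton → Fenby.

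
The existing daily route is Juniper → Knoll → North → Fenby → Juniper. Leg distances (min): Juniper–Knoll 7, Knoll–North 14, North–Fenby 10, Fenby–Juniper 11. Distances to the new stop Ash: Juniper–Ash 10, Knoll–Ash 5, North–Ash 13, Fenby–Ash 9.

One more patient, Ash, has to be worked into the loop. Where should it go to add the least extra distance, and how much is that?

+4 min — insert Ash between Knoll and North.

Insertion cost between consecutive stops i–j is d(i,Ash) + d(Ash,j) − d(i,j):
  between Juniper and Knoll: 10 + 5 − 7 = 8
  between Knoll and North: 5 + 13 − 14 = 4
  between North and Fenby: 13 + 9 − 10 = 12
  between Fenby and Juniper: 9 + 10 − 11 = 8
Cheapest insertion is between Knoll and North, adding 4.
New total = 42 + 4 = 46.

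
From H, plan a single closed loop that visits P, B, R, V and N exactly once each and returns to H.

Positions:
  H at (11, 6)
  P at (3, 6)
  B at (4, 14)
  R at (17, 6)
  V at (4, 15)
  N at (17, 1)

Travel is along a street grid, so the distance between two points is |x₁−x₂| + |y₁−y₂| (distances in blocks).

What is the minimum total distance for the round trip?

56 blocks — the shortest possible round trip.

With 5 stops there are 5!/2 = 60 distinct round trips (a route and its reverse cost the same).
H-P-B-R-V-N-H: 8+9+21+22+27+11 = 98
H-P-B-R-N-V-H: 8+9+21+5+27+16 = 86
H-P-B-V-R-N-H: 8+9+1+22+5+11 = 56
H-P-B-V-N-R-H: 8+9+1+27+5+6 = 56
H-P-B-N-R-V-H: 8+9+26+5+22+16 = 86
H-P-B-N-V-R-H: 8+9+26+27+22+6 = 98
H-P-R-B-V-N-H: 8+14+21+1+27+11 = 82
H-P-R-B-N-V-H: 8+14+21+26+27+16 = 112
H-P-R-V-B-N-H: 8+14+22+1+26+11 = 82
H-P-R-V-N-B-H: 8+14+22+27+26+15 = 112
H-P-R-N-B-V-H: 8+14+5+26+1+16 = 70
H-P-R-N-V-B-H: 8+14+5+27+1+15 = 70
H-P-V-B-R-N-H: 8+10+1+21+5+11 = 56
H-P-V-B-N-R-H: 8+10+1+26+5+6 = 56
… (46 more)
The minimum is 56.
One optimal route: H → P → B → V → R → N → H (or its reverse).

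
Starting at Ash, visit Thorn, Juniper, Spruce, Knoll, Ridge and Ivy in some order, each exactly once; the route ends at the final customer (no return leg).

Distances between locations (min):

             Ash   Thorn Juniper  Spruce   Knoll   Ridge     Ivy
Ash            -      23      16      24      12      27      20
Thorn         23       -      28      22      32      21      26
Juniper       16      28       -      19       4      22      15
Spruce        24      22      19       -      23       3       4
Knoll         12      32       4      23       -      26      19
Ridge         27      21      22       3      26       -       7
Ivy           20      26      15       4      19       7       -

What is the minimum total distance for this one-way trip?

There are 6! = 720 possible orderings.
Ash → Thorn → Juniper → Spruce → Knoll → Ridge → Ivy: 23+28+19+23+26+7 = 126
Ash → Thorn → Juniper → Spruce → Knoll → Ivy → Ridge: 23+28+19+23+19+7 = 119
Ash → Thorn → Juniper → Spruce → Ridge → Knoll → Ivy: 23+28+19+3+26+19 = 118
Ash → Thorn → Juniper → Spruce → Ridge → Ivy → Knoll: 23+28+19+3+7+19 = 99
Ash → Thorn → Juniper → Spruce → Ivy → Knoll → Ridge: 23+28+19+4+19+26 = 119
Ash → Thorn → Juniper → Spruce → Ivy → Ridge → Knoll: 23+28+19+4+7+26 = 107
Ash → Thorn → Juniper → Knoll → Spruce → Ridge → Ivy: 23+28+4+23+3+7 = 88
Ash → Thorn → Juniper → Knoll → Spruce → Ivy → Ridge: 23+28+4+23+4+7 = 89
… (712 more)
Ash → Knoll → Juniper → Ivy → Spruce → Ridge → Thorn: 12+4+15+4+3+21 = 59  ← best
The minimum is 59.
One shortest path: Ash → Knoll → Juniper → Ivy → Spruce → Ridge → Thorn.

59 min — the minimum one-way total.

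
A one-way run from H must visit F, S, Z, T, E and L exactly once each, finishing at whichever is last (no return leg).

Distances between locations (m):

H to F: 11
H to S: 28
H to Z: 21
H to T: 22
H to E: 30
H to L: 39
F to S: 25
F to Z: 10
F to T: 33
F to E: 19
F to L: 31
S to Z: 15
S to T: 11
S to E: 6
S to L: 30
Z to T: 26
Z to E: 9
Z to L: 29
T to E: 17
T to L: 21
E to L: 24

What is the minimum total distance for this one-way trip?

There are 6! = 720 possible orderings.
H - F - S - Z - T - E - L: 11+25+15+26+17+24 = 118
H - F - S - Z - T - L - E: 11+25+15+26+21+24 = 122
H - F - S - Z - E - T - L: 11+25+15+9+17+21 = 98
H - F - S - Z - E - L - T: 11+25+15+9+24+21 = 105
H - F - S - Z - L - T - E: 11+25+15+29+21+17 = 118
H - F - S - Z - L - E - T: 11+25+15+29+24+17 = 121
H - F - S - T - Z - E - L: 11+25+11+26+9+24 = 106
H - F - S - T - Z - L - E: 11+25+11+26+29+24 = 126
… (712 more)
H - F - Z - E - S - T - L: 11+10+9+6+11+21 = 68  ← best
The minimum is 68.
One shortest path: H → F → Z → E → S → T → L.

Shortest open route: 68 m.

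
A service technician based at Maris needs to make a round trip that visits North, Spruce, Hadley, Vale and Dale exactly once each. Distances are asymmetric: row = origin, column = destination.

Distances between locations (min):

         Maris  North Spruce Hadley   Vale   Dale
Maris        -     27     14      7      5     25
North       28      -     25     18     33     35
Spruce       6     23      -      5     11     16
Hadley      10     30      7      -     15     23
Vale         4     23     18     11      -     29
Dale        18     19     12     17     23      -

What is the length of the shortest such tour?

Maris → North → Spruce → Hadley → Vale → Dale → Maris: 27+25+5+15+29+18 = 119
Maris → North → Spruce → Hadley → Dale → Vale → Maris: 27+25+5+23+23+4 = 107
Maris → North → Spruce → Vale → Hadley → Dale → Maris: 27+25+11+11+23+18 = 115
Maris → North → Spruce → Vale → Dale → Hadley → Maris: 27+25+11+29+17+10 = 119
Maris → North → Spruce → Dale → Hadley → Vale → Maris: 27+25+16+17+15+4 = 104
Maris → North → Spruce → Dale → Vale → Hadley → Maris: 27+25+16+23+11+10 = 112
Maris → North → Hadley → Spruce → Vale → Dale → Maris: 27+18+7+11+29+18 = 110
Maris → North → Hadley → Spruce → Dale → Vale → Maris: 27+18+7+16+23+4 = 95
Maris → North → Hadley → Vale → Spruce → Dale → Maris: 27+18+15+18+16+18 = 112
Maris → North → Hadley → Vale → Dale → Spruce → Maris: 27+18+15+29+12+6 = 107
Maris → North → Hadley → Dale → Spruce → Vale → Maris: 27+18+23+12+11+4 = 95
Maris → North → Hadley → Dale → Vale → Spruce → Maris: 27+18+23+23+18+6 = 115
Maris → North → Vale → Spruce → Hadley → Dale → Maris: 27+33+18+5+23+18 = 124
Maris → North → Vale → Spruce → Dale → Hadley → Maris: 27+33+18+16+17+10 = 121
… (106 more)
Maris → Vale → Dale → North → Hadley → Spruce → Maris: 5+29+19+18+7+6 = 84  ← best
The minimum is 84.
One optimal route: Maris → Vale → Dale → North → Hadley → Spruce → Maris.

Shortest round trip = 84 min.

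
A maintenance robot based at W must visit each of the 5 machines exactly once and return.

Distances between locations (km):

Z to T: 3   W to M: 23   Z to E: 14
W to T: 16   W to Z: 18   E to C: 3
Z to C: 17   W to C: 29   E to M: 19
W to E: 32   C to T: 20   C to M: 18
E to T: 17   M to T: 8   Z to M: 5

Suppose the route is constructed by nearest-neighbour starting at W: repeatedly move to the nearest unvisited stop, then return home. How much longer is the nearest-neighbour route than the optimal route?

The nearest-neighbour route is 2 km longer than optimal.

W: T=16, Z=18, M=23, C=29, E=32 ⇒ T
T: Z=3, M=8, E=17, C=20 ⇒ Z
Z: M=5, E=14, C=17 ⇒ M
M: C=18, E=19 ⇒ C
C: E=3 ⇒ E
NN route W → T → Z → M → C → E → W costs 77.
Optimal: W → C → E → Z → M → T → W costs 75 (by enumerating all 60 distinct tours).
Excess = 77 − 75 = 2.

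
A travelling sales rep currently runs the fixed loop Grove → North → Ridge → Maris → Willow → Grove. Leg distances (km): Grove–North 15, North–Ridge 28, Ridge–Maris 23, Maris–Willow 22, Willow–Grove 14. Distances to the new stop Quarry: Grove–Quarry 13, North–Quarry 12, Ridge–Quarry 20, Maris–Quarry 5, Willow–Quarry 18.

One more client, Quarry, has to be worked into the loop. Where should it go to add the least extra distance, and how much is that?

+1 km — insert Quarry between Maris and Willow.

Insertion cost between consecutive stops i–j is d(i,Quarry) + d(Quarry,j) − d(i,j):
  between Grove and North: 13 + 12 − 15 = 10
  between North and Ridge: 12 + 20 − 28 = 4
  between Ridge and Maris: 20 + 5 − 23 = 2
  between Maris and Willow: 5 + 18 − 22 = 1
  between Willow and Grove: 18 + 13 − 14 = 17
Cheapest insertion is between Maris and Willow, adding 1.
New total = 102 + 1 = 103.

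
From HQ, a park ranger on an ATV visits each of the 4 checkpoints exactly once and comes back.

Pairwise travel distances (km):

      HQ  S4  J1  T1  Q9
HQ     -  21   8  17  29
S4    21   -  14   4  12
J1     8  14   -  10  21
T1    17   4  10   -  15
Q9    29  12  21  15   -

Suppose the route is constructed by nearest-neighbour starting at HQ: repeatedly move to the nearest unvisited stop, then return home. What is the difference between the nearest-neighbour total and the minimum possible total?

1 km longer than the optimal tour.

From HQ: J1=8, T1=17, S4=21, Q9=29 → choose J1 (8).
From J1: T1=10, S4=14, Q9=21 → choose T1 (10).
From T1: S4=4, Q9=15 → choose S4 (4).
From S4: Q9=12 → choose Q9 (12).
NN route HQ → J1 → T1 → S4 → Q9 → HQ costs 63.
Optimal: HQ → J1 → Q9 → S4 → T1 → HQ costs 62 (by enumerating all 12 distinct tours).
Excess = 63 − 62 = 1.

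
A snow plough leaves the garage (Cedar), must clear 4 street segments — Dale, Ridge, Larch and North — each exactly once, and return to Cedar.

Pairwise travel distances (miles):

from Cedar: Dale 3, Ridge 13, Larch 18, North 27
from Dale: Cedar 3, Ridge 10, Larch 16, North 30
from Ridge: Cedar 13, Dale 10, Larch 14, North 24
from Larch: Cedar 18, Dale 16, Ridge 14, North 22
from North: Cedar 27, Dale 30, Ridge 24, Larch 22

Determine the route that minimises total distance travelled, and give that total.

There are 12 distinct closed tours to check (reversals are equivalent).
Cedar → Dale → Ridge → Larch → North → Cedar: 3+10+14+22+27 = 76
Cedar → Dale → Ridge → North → Larch → Cedar: 3+10+24+22+18 = 77
Cedar → Dale → Larch → Ridge → North → Cedar: 3+16+14+24+27 = 84
Cedar → Dale → Larch → North → Ridge → Cedar: 3+16+22+24+13 = 78
Cedar → Dale → North → Ridge → Larch → Cedar: 3+30+24+14+18 = 89
Cedar → Dale → North → Larch → Ridge → Cedar: 3+30+22+14+13 = 82
Cedar → Ridge → Dale → Larch → North → Cedar: 13+10+16+22+27 = 88
Cedar → Ridge → Dale → North → Larch → Cedar: 13+10+30+22+18 = 93
Cedar → Ridge → Larch → Dale → North → Cedar: 13+14+16+30+27 = 100
Cedar → Ridge → North → Dale → Larch → Cedar: 13+24+30+16+18 = 101
Cedar → Larch → Dale → Ridge → North → Cedar: 18+16+10+24+27 = 95
Cedar → Larch → Ridge → Dale → North → Cedar: 18+14+10+30+27 = 99
The minimum is 76.
One optimal route: Cedar → Dale → Ridge → Larch → North → Cedar (or its reverse).

Shortest round trip = 76 miles.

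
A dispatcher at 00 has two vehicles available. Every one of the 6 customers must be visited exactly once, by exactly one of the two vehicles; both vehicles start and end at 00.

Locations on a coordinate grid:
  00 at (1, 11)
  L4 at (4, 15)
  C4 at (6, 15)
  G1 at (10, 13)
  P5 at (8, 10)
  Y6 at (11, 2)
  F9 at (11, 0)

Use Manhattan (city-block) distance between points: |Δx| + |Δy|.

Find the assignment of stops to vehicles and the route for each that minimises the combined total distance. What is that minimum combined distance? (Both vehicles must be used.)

There are 2^5 − 1 = 31 ways to divide the 6 stops into two non-empty groups. For each, the best each vehicle can do is its own shortest tour through its group:
  {L4} + {C4, G1, P5, Y6, F9}: 14 + 50 = 64
  {C4} + {L4, G1, P5, Y6, F9}: 18 + 50 = 68
  {L4, C4} + {G1, P5, Y6, F9}: 18 + 46 = 64
  {G1} + {L4, C4, P5, Y6, F9}: 22 + 50 = 72
  {L4, G1} + {C4, P5, Y6, F9}: 26 + 50 = 76
  {C4, G1} + {L4, P5, Y6, F9}: 26 + 50 = 76
  … (31 splits in total)
Best: vehicle 1 00 → L4 → 00 = 14; vehicle 2 00 → C4 → G1 → Y6 → F9 → P5 → 00 = 50; combined 64.

64 — the smallest possible combined total.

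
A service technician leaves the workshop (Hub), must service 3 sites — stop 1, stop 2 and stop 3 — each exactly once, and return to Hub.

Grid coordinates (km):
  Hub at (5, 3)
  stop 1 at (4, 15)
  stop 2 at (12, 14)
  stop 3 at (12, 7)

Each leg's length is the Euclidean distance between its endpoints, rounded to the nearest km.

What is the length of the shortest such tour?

35 km — the shortest possible round trip.

There are 3 distinct closed tours to check (reversals are equivalent).
Hub-stop 1-stop 2-stop 3-Hub: 12+8+7+8 = 35
Hub-stop 1-stop 3-stop 2-Hub: 12+11+7+13 = 43
Hub-stop 2-stop 1-stop 3-Hub: 13+8+11+8 = 40
The minimum is 35.
One optimal route: Hub → stop 1 → stop 2 → stop 3 → Hub (or its reverse).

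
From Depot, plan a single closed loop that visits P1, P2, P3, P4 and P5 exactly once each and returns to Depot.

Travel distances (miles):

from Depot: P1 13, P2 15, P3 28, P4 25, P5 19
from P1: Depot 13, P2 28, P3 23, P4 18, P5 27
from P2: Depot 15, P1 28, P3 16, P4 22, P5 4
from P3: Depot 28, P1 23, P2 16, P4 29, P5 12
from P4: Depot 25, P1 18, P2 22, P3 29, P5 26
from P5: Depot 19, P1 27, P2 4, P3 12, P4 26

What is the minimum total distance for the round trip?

91 miles — the shortest possible round trip.

Depot → P1 → P2 → P3 → P4 → P5 → Depot: 13+28+16+29+26+19 = 131
Depot → P1 → P2 → P3 → P5 → P4 → Depot: 13+28+16+12+26+25 = 120
Depot → P1 → P2 → P4 → P3 → P5 → Depot: 13+28+22+29+12+19 = 123
Depot → P1 → P2 → P4 → P5 → P3 → Depot: 13+28+22+26+12+28 = 129
Depot → P1 → P2 → P5 → P3 → P4 → Depot: 13+28+4+12+29+25 = 111
Depot → P1 → P2 → P5 → P4 → P3 → Depot: 13+28+4+26+29+28 = 128
Depot → P1 → P3 → P2 → P4 → P5 → Depot: 13+23+16+22+26+19 = 119
Depot → P1 → P3 → P2 → P5 → P4 → Depot: 13+23+16+4+26+25 = 107
Depot → P1 → P3 → P4 → P2 → P5 → Depot: 13+23+29+22+4+19 = 110
Depot → P1 → P3 → P4 → P5 → P2 → Depot: 13+23+29+26+4+15 = 110
Depot → P1 → P3 → P5 → P2 → P4 → Depot: 13+23+12+4+22+25 = 99
Depot → P1 → P3 → P5 → P4 → P2 → Depot: 13+23+12+26+22+15 = 111
Depot → P1 → P4 → P2 → P3 → P5 → Depot: 13+18+22+16+12+19 = 100
Depot → P1 → P4 → P2 → P5 → P3 → Depot: 13+18+22+4+12+28 = 97
… (46 more)
Depot → P1 → P4 → P3 → P5 → P2 → Depot: 13+18+29+12+4+15 = 91  ← best
The minimum is 91.
One optimal route: Depot → P1 → P4 → P3 → P5 → P2 → Depot (or its reverse).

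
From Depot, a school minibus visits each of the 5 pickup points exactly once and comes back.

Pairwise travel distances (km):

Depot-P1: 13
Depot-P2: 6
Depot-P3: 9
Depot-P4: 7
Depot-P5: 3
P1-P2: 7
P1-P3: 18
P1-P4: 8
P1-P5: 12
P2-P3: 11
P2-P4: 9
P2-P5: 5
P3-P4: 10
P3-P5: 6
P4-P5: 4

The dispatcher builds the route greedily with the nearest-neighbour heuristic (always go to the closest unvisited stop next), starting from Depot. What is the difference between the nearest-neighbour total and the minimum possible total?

2 km longer than the optimal tour.

Depot: P5=3, P2=6, P4=7, P3=9, P1=13 ⇒ P5
P5: P4=4, P2=5, P3=6, P1=12 ⇒ P4
P4: P1=8, P2=9, P3=10 ⇒ P1
P1: P2=7, P3=18 ⇒ P2
P2: P3=11 ⇒ P3
NN route Depot → P5 → P4 → P1 → P2 → P3 → Depot costs 42.
Optimal: Depot → P2 → P1 → P4 → P3 → P5 → Depot costs 40 (by enumerating all 60 distinct tours).
Excess = 42 − 40 = 2.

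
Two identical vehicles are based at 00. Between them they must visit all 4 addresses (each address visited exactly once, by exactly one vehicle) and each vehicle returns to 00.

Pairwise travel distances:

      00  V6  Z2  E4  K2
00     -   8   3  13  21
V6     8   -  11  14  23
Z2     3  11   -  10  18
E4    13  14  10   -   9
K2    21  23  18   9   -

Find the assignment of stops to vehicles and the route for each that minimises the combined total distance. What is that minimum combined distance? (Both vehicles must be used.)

Try each way of splitting the stops between the two vehicles (each non-empty) and, for each split, find the best tour for each vehicle:
  {V6} + {Z2, E4, K2}: 16 + 43 = 59
  {Z2} + {V6, E4, K2}: 6 + 52 = 58
  {V6, Z2} + {E4, K2}: 22 + 43 = 65
  {E4} + {V6, Z2, K2}: 26 + 52 = 78
  {V6, E4} + {Z2, K2}: 35 + 42 = 77
  {Z2, E4} + {V6, K2}: 26 + 52 = 78
  … (7 splits in total)
Best: vehicle 1 00 → Z2 → 00 = 6; vehicle 2 00 → V6 → E4 → K2 → 00 = 52; combined 58.

Minimum combined distance: 58.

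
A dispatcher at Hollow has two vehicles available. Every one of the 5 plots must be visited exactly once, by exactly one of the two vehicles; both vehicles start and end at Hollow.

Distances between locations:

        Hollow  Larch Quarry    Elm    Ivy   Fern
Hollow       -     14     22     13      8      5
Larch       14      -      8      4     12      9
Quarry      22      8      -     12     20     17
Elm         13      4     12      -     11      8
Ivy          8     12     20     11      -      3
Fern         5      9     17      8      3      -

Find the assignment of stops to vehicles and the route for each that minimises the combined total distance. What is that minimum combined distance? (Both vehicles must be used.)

Check every non-empty split of the stops between the two vehicles; for each half take its own optimal tour:
  {Larch} + {Quarry, Elm, Ivy, Fern}: 28 + 53 = 81
  {Quarry} + {Larch, Elm, Ivy, Fern}: 44 + 37 = 81
  {Larch, Quarry} + {Elm, Ivy, Fern}: 44 + 32 = 76
  {Elm} + {Larch, Quarry, Ivy, Fern}: 26 + 50 = 76
  {Larch, Elm} + {Quarry, Ivy, Fern}: 31 + 50 = 81
  {Quarry, Elm} + {Larch, Ivy, Fern}: 47 + 34 = 81
  … (15 splits in total)
  {Larch, Quarry, Elm} + {Ivy, Fern}: 47 + 16 = 63  ← best
Best: vehicle 1 Hollow → Larch → Quarry → Elm → Hollow = 47; vehicle 2 Hollow → Ivy → Fern → Hollow = 16; combined 63.

Minimum combined distance: 63.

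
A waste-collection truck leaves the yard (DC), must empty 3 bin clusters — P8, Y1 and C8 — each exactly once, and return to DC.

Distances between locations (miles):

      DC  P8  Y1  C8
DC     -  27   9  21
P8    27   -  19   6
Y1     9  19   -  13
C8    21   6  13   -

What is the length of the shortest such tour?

Shortest round trip = 55 miles.

DC - P8 - Y1 - C8 - DC: 27+19+13+21 = 80
DC - P8 - C8 - Y1 - DC: 27+6+13+9 = 55
DC - Y1 - P8 - C8 - DC: 9+19+6+21 = 55
The minimum is 55.
One optimal route: DC → P8 → C8 → Y1 → DC (or its reverse).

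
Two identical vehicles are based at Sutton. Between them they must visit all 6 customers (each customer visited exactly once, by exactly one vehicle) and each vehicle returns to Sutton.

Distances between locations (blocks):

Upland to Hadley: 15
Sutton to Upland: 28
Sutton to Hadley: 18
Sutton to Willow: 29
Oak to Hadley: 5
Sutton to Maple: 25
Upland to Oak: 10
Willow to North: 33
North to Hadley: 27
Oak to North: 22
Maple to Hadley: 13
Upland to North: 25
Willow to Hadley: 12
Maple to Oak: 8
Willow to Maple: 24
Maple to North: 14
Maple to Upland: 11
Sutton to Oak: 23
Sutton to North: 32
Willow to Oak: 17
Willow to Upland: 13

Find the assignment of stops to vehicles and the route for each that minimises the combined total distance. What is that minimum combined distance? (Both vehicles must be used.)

142 blocks — the smallest possible combined total.

Check every non-empty split of the stops between the two vehicles; for each half take its own optimal tour:
  {Willow} + {Maple, Upland, Oak, North, Hadley}: 58 + 90 = 148
  {Maple} + {Willow, Upland, Oak, North, Hadley}: 50 + 107 = 157
  {Willow, Maple} + {Upland, Oak, North, Hadley}: 78 + 90 = 168
  {Upland} + {Willow, Maple, Oak, North, Hadley}: 56 + 100 = 156
  {Willow, Upland} + {Maple, Oak, North, Hadley}: 70 + 77 = 147
  {Maple, Upland} + {Willow, Oak, North, Hadley}: 64 + 100 = 164
  … (31 splits in total)
  {Willow, Maple, Upland, Oak, North} + {Hadley}: 106 + 36 = 142  ← best
Best: vehicle 1 Sutton → Willow → Upland → Oak → Maple → North → Sutton = 106; vehicle 2 Sutton → Hadley → Sutton = 36; combined 142.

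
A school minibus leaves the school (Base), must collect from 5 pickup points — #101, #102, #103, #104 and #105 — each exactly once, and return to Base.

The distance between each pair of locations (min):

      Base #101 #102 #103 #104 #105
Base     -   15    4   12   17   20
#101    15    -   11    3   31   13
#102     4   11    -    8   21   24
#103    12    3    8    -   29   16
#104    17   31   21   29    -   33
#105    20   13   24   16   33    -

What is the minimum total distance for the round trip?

78 min — the shortest possible round trip.

There are 60 distinct closed tours to check (reversals are equivalent).
Base → #101 → #102 → #103 → #104 → #105 → Base: 15+11+8+29+33+20 = 116
Base → #101 → #102 → #103 → #105 → #104 → Base: 15+11+8+16+33+17 = 100
Base → #101 → #102 → #104 → #103 → #105 → Base: 15+11+21+29+16+20 = 112
Base → #101 → #102 → #104 → #105 → #103 → Base: 15+11+21+33+16+12 = 108
Base → #101 → #102 → #105 → #103 → #104 → Base: 15+11+24+16+29+17 = 112
Base → #101 → #102 → #105 → #104 → #103 → Base: 15+11+24+33+29+12 = 124
Base → #101 → #103 → #102 → #104 → #105 → Base: 15+3+8+21+33+20 = 100
Base → #101 → #103 → #102 → #105 → #104 → Base: 15+3+8+24+33+17 = 100
Base → #101 → #103 → #104 → #102 → #105 → Base: 15+3+29+21+24+20 = 112
Base → #101 → #103 → #104 → #105 → #102 → Base: 15+3+29+33+24+4 = 108
Base → #101 → #103 → #105 → #102 → #104 → Base: 15+3+16+24+21+17 = 96
Base → #101 → #103 → #105 → #104 → #102 → Base: 15+3+16+33+21+4 = 92
Base → #101 → #104 → #102 → #103 → #105 → Base: 15+31+21+8+16+20 = 111
Base → #101 → #104 → #102 → #105 → #103 → Base: 15+31+21+24+16+12 = 119
… (46 more)
Base → #102 → #103 → #101 → #105 → #104 → Base: 4+8+3+13+33+17 = 78  ← best
The minimum is 78.
One optimal route: Base → #102 → #103 → #101 → #105 → #104 → Base (or its reverse).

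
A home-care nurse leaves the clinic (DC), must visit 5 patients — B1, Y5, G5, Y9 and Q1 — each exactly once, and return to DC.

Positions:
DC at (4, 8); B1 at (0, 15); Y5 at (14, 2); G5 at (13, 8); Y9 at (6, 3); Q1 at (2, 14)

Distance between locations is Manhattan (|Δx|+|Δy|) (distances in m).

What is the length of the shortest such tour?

Minimum total distance: 54 m.

DC→B1→Y5→G5→Y9→Q1→DC: 11+27+7+12+15+8 = 80
DC→B1→Y5→G5→Q1→Y9→DC: 11+27+7+17+15+7 = 84
DC→B1→Y5→Y9→G5→Q1→DC: 11+27+9+12+17+8 = 84
DC→B1→Y5→Y9→Q1→G5→DC: 11+27+9+15+17+9 = 88
DC→B1→Y5→Q1→G5→Y9→DC: 11+27+24+17+12+7 = 98
DC→B1→Y5→Q1→Y9→G5→DC: 11+27+24+15+12+9 = 98
DC→B1→G5→Y5→Y9→Q1→DC: 11+20+7+9+15+8 = 70
DC→B1→G5→Y5→Q1→Y9→DC: 11+20+7+24+15+7 = 84
DC→B1→G5→Y9→Y5→Q1→DC: 11+20+12+9+24+8 = 84
DC→B1→G5→Y9→Q1→Y5→DC: 11+20+12+15+24+16 = 98
DC→B1→G5→Q1→Y5→Y9→DC: 11+20+17+24+9+7 = 88
DC→B1→G5→Q1→Y9→Y5→DC: 11+20+17+15+9+16 = 88
DC→B1→Y9→Y5→G5→Q1→DC: 11+18+9+7+17+8 = 70
DC→B1→Y9→Y5→Q1→G5→DC: 11+18+9+24+17+9 = 88
… (46 more)
DC→B1→Q1→G5→Y5→Y9→DC: 11+3+17+7+9+7 = 54  ← best
The minimum is 54.
One optimal route: DC → B1 → Q1 → G5 → Y5 → Y9 → DC (or its reverse).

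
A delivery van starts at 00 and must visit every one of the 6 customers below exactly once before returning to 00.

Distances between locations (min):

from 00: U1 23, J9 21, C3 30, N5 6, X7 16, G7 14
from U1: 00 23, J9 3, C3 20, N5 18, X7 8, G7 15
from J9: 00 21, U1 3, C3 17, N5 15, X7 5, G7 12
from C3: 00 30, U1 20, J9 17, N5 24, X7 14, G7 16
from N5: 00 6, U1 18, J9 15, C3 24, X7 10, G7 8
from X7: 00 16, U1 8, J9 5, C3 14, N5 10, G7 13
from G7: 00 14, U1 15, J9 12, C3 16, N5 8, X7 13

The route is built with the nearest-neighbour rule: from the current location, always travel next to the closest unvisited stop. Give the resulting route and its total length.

From 00: distances to unvisited — N5=6, G7=14, X7=16, J9=21, U1=23, C3=30. Nearest is N5 (6).
From N5: distances to unvisited — G7=8, X7=10, J9=15, U1=18, C3=24. Nearest is G7 (8).
From G7: distances to unvisited — J9=12, X7=13, U1=15, C3=16. Nearest is J9 (12).
From J9: distances to unvisited — U1=3, X7=5, C3=17. Nearest is U1 (3).
From U1: distances to unvisited — X7=8, C3=20. Nearest is X7 (8).
From X7: distances to unvisited — C3=14. Nearest is C3 (14).
Return C3→00: 30.
Total = 6 + 8 + 12 + 3 + 8 + 14 + 30 = 81.

Nearest-neighbour total = 81 min; route 00 → N5 → G7 → J9 → U1 → X7 → C3 → 00.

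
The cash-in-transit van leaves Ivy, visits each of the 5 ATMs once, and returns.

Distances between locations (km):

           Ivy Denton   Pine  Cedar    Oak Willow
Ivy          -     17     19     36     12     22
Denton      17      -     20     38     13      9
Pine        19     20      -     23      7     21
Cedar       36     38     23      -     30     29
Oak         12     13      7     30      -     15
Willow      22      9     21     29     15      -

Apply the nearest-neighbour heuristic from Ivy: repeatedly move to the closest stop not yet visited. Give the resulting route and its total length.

At Ivy the remaining stops are Oak 12, Denton 17, Pine 19, Willow 22, Cedar 36; go to Oak.
At Oak the remaining stops are Pine 7, Denton 13, Willow 15, Cedar 30; go to Pine.
At Pine the remaining stops are Denton 20, Willow 21, Cedar 23; go to Denton.
At Denton the remaining stops are Willow 9, Cedar 38; go to Willow.
At Willow the remaining stops are Cedar 29; go to Cedar.
Return Cedar→Ivy: 36.
Total = 12 + 7 + 20 + 9 + 29 + 36 = 113.

113 km along Ivy → Oak → Pine → Denton → Willow → Cedar → Ivy.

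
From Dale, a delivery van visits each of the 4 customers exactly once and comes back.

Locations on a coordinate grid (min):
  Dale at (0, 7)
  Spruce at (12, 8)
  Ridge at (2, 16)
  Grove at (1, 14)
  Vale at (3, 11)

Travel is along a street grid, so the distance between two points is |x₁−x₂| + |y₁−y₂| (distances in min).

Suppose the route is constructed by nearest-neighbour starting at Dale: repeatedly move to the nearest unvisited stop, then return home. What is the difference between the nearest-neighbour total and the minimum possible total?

4 min longer than the optimal tour.

Dale: Vale=7, Grove=8, Ridge=11, Spruce=13 ⇒ Vale
Vale: Grove=5, Ridge=6, Spruce=12 ⇒ Grove
Grove: Ridge=3, Spruce=17 ⇒ Ridge
Ridge: Spruce=18 ⇒ Spruce
NN route Dale → Vale → Grove → Ridge → Spruce → Dale costs 46.
Optimal: Dale → Spruce → Vale → Ridge → Grove → Dale costs 42 (by enumerating all 12 distinct tours).
Excess = 46 − 42 = 4.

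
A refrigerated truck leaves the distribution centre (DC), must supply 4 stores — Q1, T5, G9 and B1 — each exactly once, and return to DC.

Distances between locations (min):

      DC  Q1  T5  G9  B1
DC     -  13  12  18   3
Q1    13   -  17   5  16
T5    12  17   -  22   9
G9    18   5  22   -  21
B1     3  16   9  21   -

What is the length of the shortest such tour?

Minimum total distance: 52 min.

There are 12 distinct closed tours to check (reversals are equivalent).
DC→Q1→T5→G9→B1→DC: 13+17+22+21+3 = 76
DC→Q1→T5→B1→G9→DC: 13+17+9+21+18 = 78
DC→Q1→G9→T5→B1→DC: 13+5+22+9+3 = 52
DC→Q1→G9→B1→T5→DC: 13+5+21+9+12 = 60
DC→Q1→B1→T5→G9→DC: 13+16+9+22+18 = 78
DC→Q1→B1→G9→T5→DC: 13+16+21+22+12 = 84
DC→T5→Q1→G9→B1→DC: 12+17+5+21+3 = 58
DC→T5→Q1→B1→G9→DC: 12+17+16+21+18 = 84
DC→T5→G9→Q1→B1→DC: 12+22+5+16+3 = 58
DC→T5→B1→Q1→G9→DC: 12+9+16+5+18 = 60
DC→G9→Q1→T5→B1→DC: 18+5+17+9+3 = 52
DC→G9→T5→Q1→B1→DC: 18+22+17+16+3 = 76
The minimum is 52.
One optimal route: DC → Q1 → G9 → T5 → B1 → DC (or its reverse).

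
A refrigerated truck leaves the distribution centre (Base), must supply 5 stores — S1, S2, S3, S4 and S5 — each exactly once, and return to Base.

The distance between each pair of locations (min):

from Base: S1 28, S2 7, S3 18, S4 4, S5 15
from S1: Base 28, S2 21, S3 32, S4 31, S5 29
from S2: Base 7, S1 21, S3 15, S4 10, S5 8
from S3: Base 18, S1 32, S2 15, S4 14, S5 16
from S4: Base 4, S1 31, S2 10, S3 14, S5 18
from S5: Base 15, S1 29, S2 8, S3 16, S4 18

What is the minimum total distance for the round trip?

With 5 stops there are 5!/2 = 60 distinct round trips (a route and its reverse cost the same).
Base → S1 → S2 → S3 → S4 → S5 → Base: 28+21+15+14+18+15 = 111
Base → S1 → S2 → S3 → S5 → S4 → Base: 28+21+15+16+18+4 = 102
Base → S1 → S2 → S4 → S3 → S5 → Base: 28+21+10+14+16+15 = 104
Base → S1 → S2 → S4 → S5 → S3 → Base: 28+21+10+18+16+18 = 111
Base → S1 → S2 → S5 → S3 → S4 → Base: 28+21+8+16+14+4 = 91
Base → S1 → S2 → S5 → S4 → S3 → Base: 28+21+8+18+14+18 = 107
Base → S1 → S3 → S2 → S4 → S5 → Base: 28+32+15+10+18+15 = 118
Base → S1 → S3 → S2 → S5 → S4 → Base: 28+32+15+8+18+4 = 105
Base → S1 → S3 → S4 → S2 → S5 → Base: 28+32+14+10+8+15 = 107
Base → S1 → S3 → S4 → S5 → S2 → Base: 28+32+14+18+8+7 = 107
Base → S1 → S3 → S5 → S2 → S4 → Base: 28+32+16+8+10+4 = 98
Base → S1 → S3 → S5 → S4 → S2 → Base: 28+32+16+18+10+7 = 111
Base → S1 → S4 → S2 → S3 → S5 → Base: 28+31+10+15+16+15 = 115
Base → S1 → S4 → S2 → S5 → S3 → Base: 28+31+10+8+16+18 = 111
… (46 more)
The minimum is 91.
One optimal route: Base → S1 → S2 → S5 → S3 → S4 → Base (or its reverse).

91 min — the shortest possible round trip.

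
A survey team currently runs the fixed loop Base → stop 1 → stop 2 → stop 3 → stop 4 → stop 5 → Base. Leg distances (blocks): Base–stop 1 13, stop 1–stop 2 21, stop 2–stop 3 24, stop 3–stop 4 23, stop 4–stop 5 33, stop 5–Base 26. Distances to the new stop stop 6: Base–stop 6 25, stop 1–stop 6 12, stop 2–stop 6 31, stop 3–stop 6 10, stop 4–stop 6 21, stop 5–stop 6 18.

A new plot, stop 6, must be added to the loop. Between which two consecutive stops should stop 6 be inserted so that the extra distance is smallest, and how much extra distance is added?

Insertion cost between consecutive stops i–j is d(i,stop 6) + d(stop 6,j) − d(i,j):
  between Base and stop 1: 25 + 12 − 13 = 24
  between stop 1 and stop 2: 12 + 31 − 21 = 22
  between stop 2 and stop 3: 31 + 10 − 24 = 17
  between stop 3 and stop 4: 10 + 21 − 23 = 8
  between stop 4 and stop 5: 21 + 18 − 33 = 6
  between stop 5 and Base: 18 + 25 − 26 = 17
Cheapest insertion is between stop 4 and stop 5, adding 6.
New total = 140 + 6 = 146.

+6 blocks — insert stop 6 between stop 4 and stop 5.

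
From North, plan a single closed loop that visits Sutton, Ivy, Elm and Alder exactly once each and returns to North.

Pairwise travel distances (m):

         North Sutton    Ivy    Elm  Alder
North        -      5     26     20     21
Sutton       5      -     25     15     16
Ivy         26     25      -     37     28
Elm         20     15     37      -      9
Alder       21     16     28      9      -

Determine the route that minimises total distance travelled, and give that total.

There are 12 distinct closed tours to check (reversals are equivalent).
North-Sutton-Ivy-Elm-Alder-North: 5+25+37+9+21 = 97
North-Sutton-Ivy-Alder-Elm-North: 5+25+28+9+20 = 87
North-Sutton-Elm-Ivy-Alder-North: 5+15+37+28+21 = 106
North-Sutton-Elm-Alder-Ivy-North: 5+15+9+28+26 = 83
North-Sutton-Alder-Ivy-Elm-North: 5+16+28+37+20 = 106
North-Sutton-Alder-Elm-Ivy-North: 5+16+9+37+26 = 93
North-Ivy-Sutton-Elm-Alder-North: 26+25+15+9+21 = 96
North-Ivy-Sutton-Alder-Elm-North: 26+25+16+9+20 = 96
North-Ivy-Elm-Sutton-Alder-North: 26+37+15+16+21 = 115
North-Ivy-Alder-Sutton-Elm-North: 26+28+16+15+20 = 105
North-Elm-Sutton-Ivy-Alder-North: 20+15+25+28+21 = 109
North-Elm-Ivy-Sutton-Alder-North: 20+37+25+16+21 = 119
The minimum is 83.
One optimal route: North → Sutton → Elm → Alder → Ivy → North (or its reverse).

83 m — the shortest possible round trip.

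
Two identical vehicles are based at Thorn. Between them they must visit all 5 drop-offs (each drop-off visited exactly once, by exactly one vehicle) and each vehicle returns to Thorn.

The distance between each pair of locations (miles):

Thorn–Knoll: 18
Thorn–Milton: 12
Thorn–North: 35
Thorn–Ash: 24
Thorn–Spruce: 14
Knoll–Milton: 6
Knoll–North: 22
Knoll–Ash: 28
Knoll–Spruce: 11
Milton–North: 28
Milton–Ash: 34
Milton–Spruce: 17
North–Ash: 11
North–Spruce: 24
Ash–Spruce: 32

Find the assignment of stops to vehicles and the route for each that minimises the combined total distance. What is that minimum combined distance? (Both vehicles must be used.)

Check every non-empty split of the stops between the two vehicles; for each half take its own optimal tour:
  {Knoll} + {Milton, North, Ash, Spruce}: 36 + 88 = 124
  {Milton} + {Knoll, North, Ash, Spruce}: 24 + 82 = 106
  {Knoll, Milton} + {North, Ash, Spruce}: 36 + 73 = 109
  {North} + {Knoll, Milton, Ash, Spruce}: 70 + 85 = 155
  {Knoll, North} + {Milton, Ash, Spruce}: 75 + 85 = 160
  {Milton, North} + {Knoll, Ash, Spruce}: 75 + 77 = 152
  … (15 splits in total)
  {Knoll, Milton, North, Ash} + {Spruce}: 75 + 28 = 103  ← best
Best: vehicle 1 Thorn → Milton → Knoll → North → Ash → Thorn = 75; vehicle 2 Thorn → Spruce → Thorn = 28; combined 103.

Minimum combined distance: 103 miles.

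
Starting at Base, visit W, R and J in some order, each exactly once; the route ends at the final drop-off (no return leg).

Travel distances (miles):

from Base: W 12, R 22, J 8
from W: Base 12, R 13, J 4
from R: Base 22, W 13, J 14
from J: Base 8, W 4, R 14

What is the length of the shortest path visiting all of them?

There are 3! = 6 possible orderings.
Base→W→R→J: 12+13+14 = 39
Base→W→J→R: 12+4+14 = 30
Base→R→W→J: 22+13+4 = 39
Base→R→J→W: 22+14+4 = 40
Base→J→W→R: 8+4+13 = 25
Base→J→R→W: 8+14+13 = 35
The minimum is 25.
One shortest path: Base → J → W → R.

Shortest open route: 25 miles.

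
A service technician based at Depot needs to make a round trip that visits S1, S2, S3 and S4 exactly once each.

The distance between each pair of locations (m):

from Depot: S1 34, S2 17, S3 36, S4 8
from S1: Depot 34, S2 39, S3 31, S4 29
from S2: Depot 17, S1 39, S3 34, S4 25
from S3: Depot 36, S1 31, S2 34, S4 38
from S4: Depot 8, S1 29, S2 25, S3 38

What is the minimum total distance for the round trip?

Minimum total distance: 119 m.

There are 12 distinct closed tours to check (reversals are equivalent).
Depot→S1→S2→S3→S4→Depot: 34+39+34+38+8 = 153
Depot→S1→S2→S4→S3→Depot: 34+39+25+38+36 = 172
Depot→S1→S3→S2→S4→Depot: 34+31+34+25+8 = 132
Depot→S1→S3→S4→S2→Depot: 34+31+38+25+17 = 145
Depot→S1→S4→S2→S3→Depot: 34+29+25+34+36 = 158
Depot→S1→S4→S3→S2→Depot: 34+29+38+34+17 = 152
Depot→S2→S1→S3→S4→Depot: 17+39+31+38+8 = 133
Depot→S2→S1→S4→S3→Depot: 17+39+29+38+36 = 159
Depot→S2→S3→S1→S4→Depot: 17+34+31+29+8 = 119
Depot→S2→S4→S1→S3→Depot: 17+25+29+31+36 = 138
Depot→S3→S1→S2→S4→Depot: 36+31+39+25+8 = 139
Depot→S3→S2→S1→S4→Depot: 36+34+39+29+8 = 146
The minimum is 119.
One optimal route: Depot → S2 → S3 → S1 → S4 → Depot (or its reverse).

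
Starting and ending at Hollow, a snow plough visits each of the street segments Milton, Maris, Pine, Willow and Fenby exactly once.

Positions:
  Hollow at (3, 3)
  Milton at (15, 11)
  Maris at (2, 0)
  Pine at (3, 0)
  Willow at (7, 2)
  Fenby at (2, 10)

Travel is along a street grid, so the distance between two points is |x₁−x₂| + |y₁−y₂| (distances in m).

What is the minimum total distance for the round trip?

With 5 stops there are 5!/2 = 60 distinct round trips (a route and its reverse cost the same).
Hollow-Milton-Maris-Pine-Willow-Fenby-Hollow: 20+24+1+6+13+8 = 72
Hollow-Milton-Maris-Pine-Fenby-Willow-Hollow: 20+24+1+11+13+5 = 74
Hollow-Milton-Maris-Willow-Pine-Fenby-Hollow: 20+24+7+6+11+8 = 76
Hollow-Milton-Maris-Willow-Fenby-Pine-Hollow: 20+24+7+13+11+3 = 78
Hollow-Milton-Maris-Fenby-Pine-Willow-Hollow: 20+24+10+11+6+5 = 76
Hollow-Milton-Maris-Fenby-Willow-Pine-Hollow: 20+24+10+13+6+3 = 76
Hollow-Milton-Pine-Maris-Willow-Fenby-Hollow: 20+23+1+7+13+8 = 72
Hollow-Milton-Pine-Maris-Fenby-Willow-Hollow: 20+23+1+10+13+5 = 72
Hollow-Milton-Pine-Willow-Maris-Fenby-Hollow: 20+23+6+7+10+8 = 74
Hollow-Milton-Pine-Willow-Fenby-Maris-Hollow: 20+23+6+13+10+4 = 76
Hollow-Milton-Pine-Fenby-Maris-Willow-Hollow: 20+23+11+10+7+5 = 76
Hollow-Milton-Pine-Fenby-Willow-Maris-Hollow: 20+23+11+13+7+4 = 78
Hollow-Milton-Willow-Maris-Pine-Fenby-Hollow: 20+17+7+1+11+8 = 64
Hollow-Milton-Willow-Maris-Fenby-Pine-Hollow: 20+17+7+10+11+3 = 68
… (46 more)
Hollow-Maris-Pine-Willow-Milton-Fenby-Hollow: 4+1+6+17+14+8 = 50  ← best
The minimum is 50.
One optimal route: Hollow → Maris → Pine → Willow → Milton → Fenby → Hollow (or its reverse).

50 m — the shortest possible round trip.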